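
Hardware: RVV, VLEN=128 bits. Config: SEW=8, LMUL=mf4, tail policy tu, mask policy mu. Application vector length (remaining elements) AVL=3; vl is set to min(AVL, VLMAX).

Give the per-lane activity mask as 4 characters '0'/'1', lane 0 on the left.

VLMAX = (128 × 1/4) / 8 = 4 lanes
AVL=3 ≤ VLMAX=4, so vl = 3
bits (lane 0 leftmost): 1110

predicate = 1110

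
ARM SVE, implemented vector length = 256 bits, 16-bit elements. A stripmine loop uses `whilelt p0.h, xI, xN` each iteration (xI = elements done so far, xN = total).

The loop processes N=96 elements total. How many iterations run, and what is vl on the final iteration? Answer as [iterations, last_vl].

[iterations, last_vl] = [6, 16]

register lanes = 256/16 = 16
N=96: ⌈96/16⌉ = 6 iters; last vl = 96 − 5×16 = 16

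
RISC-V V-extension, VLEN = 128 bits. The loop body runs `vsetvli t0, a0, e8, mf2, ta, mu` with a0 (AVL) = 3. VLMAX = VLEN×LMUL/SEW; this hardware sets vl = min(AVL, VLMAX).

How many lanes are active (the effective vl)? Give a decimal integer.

vl = 3

VLMAX = VLEN×LMUL/SEW = 128×1/2/8 = 8
AVL=3 ≤ VLMAX=8, so vl = 3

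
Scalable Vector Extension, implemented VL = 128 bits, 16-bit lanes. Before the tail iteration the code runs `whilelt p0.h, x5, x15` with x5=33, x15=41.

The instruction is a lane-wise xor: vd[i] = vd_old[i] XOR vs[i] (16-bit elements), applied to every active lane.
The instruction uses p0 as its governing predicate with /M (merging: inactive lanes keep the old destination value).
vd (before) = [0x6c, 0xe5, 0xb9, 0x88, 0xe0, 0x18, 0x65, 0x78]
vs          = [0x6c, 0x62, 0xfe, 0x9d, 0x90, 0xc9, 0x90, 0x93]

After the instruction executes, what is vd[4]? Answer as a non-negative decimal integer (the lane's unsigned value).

lane count: 128 div 16 = 8
active while 33+j < 41, i.e. j ∈ [0,8) capped at 8 ⇒ 8
  i=0: xor(0x6c,0x6c) → 0
  i=1: xor(0xe5,0x62) → 135
  i=2: xor(0xb9,0xfe) → 71
  i=3: xor(0x88,0x9d) → 21
  i=4: xor(0xe0,0x90) → 112
  i=5: xor(0x18,0xc9) → 209
  i=6: xor(0x65,0x90) → 245
  i=7: xor(0x78,0x93) → 235

vd[4] = 112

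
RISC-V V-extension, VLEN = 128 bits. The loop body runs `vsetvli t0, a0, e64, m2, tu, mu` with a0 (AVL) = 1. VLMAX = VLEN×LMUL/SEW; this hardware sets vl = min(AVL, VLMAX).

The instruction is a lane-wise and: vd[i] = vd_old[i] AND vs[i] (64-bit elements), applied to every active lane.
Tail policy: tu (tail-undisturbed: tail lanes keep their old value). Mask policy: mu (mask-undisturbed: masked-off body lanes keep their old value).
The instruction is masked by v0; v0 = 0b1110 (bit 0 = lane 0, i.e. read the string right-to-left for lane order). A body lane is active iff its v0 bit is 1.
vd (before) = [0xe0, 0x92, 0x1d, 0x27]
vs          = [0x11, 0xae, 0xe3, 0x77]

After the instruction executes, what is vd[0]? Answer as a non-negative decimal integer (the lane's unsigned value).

vd[0] = 224

VLMAX = VLEN×LMUL/SEW = 128×2/64 = 4
vl = min(AVL, VLMAX) = min(1, 4) = 1
  i=0: mask-off/keep → 224
  i=1: tail/keep → 146
  i=2: tail/keep → 29
  i=3: tail/keep → 39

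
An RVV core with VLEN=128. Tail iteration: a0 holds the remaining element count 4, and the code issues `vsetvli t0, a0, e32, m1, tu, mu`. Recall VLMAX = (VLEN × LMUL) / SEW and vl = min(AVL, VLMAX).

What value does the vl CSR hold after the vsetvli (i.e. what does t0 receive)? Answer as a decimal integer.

vl = 4

VLMAX = VLEN×LMUL/SEW = 128×1/32 = 4
AVL=4 ≤ VLMAX=4, so vl = 4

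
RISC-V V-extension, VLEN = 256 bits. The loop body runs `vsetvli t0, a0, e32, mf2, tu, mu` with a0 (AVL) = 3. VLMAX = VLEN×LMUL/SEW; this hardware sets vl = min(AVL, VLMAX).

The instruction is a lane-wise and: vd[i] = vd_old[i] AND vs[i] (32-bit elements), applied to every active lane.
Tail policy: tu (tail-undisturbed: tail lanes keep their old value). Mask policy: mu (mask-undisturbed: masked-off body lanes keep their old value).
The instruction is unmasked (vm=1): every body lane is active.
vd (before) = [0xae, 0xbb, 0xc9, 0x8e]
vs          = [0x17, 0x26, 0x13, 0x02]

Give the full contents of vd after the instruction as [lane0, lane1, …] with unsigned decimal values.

vd = [6, 34, 1, 142]

VLMAX = VLEN×LMUL/SEW = 256×1/2/32 = 4
vl = min(AVL, VLMAX) = min(3, 4) = 3
  i=0: and(0xae,0x17) → 6
  i=1: and(0xbb,0x26) → 34
  i=2: and(0xc9,0x13) → 1
  i=3: tail/keep → 142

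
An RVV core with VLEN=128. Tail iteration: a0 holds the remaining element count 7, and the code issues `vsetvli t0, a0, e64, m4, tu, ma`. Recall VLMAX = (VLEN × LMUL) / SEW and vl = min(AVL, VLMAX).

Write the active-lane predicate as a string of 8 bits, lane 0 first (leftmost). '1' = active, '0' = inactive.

VLMAX = VLEN×LMUL/SEW = 128×4/64 = 8
AVL=7 ≤ VLMAX=8, so vl = 7
bits (lane 0 leftmost): 11111110

predicate = 11111110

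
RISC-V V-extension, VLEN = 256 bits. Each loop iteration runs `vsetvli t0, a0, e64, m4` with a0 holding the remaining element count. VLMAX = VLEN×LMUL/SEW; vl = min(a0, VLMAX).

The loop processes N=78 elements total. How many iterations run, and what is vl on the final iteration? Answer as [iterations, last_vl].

[iterations, last_vl] = [5, 14]

VLMAX = VLEN×LMUL/SEW = 256×4/64 = 16
N=78: ⌈78/16⌉ = 5 iters; last vl = 78 − 4×16 = 14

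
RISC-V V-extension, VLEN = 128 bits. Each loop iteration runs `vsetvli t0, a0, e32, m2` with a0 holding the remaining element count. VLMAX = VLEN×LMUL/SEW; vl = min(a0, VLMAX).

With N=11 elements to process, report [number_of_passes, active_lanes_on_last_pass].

[iterations, last_vl] = [2, 3]

VLMAX = VLEN×LMUL/SEW = 128×2/32 = 8
11 elements at 8/iter → 2 passes, remainder 3 on the last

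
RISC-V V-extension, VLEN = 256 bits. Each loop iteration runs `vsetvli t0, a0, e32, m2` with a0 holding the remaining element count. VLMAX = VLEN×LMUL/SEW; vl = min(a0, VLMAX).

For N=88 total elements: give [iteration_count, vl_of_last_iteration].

VLMAX = (256 × 2) / 32 = 16 lanes
iterations = ceil(88/16) = 6; final-pass vl = 8

[iterations, last_vl] = [6, 8]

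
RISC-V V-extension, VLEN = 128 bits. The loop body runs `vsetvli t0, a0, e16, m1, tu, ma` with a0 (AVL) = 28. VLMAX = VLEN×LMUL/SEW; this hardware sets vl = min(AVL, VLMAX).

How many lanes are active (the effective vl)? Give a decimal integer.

VLMAX = (128 × 1) / 16 = 8 lanes
vl = min(AVL, VLMAX) = min(28, 8) = 8

vl = 8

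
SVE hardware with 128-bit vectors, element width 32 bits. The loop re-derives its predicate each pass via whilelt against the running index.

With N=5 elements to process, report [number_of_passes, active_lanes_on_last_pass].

[iterations, last_vl] = [2, 1]

128-bit reg / 32-bit elem → 4 lanes
5 elements at 4/iter → 2 passes, remainder 1 on the last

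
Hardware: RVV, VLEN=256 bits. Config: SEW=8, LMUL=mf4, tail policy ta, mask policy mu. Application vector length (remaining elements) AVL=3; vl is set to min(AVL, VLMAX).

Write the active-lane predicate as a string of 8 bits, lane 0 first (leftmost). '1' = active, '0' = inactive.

VLMAX = (256 × 1/4) / 8 = 8 lanes
AVL=3 ≤ VLMAX=8, so vl = 3
bits (lane 0 leftmost): 11100000

predicate = 11100000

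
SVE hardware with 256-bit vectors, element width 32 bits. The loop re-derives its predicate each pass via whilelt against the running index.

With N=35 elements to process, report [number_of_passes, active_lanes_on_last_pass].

lane count: 256 div 32 = 8
N=35: ⌈35/8⌉ = 5 iters; last vl = 35 − 4×8 = 3

[iterations, last_vl] = [5, 3]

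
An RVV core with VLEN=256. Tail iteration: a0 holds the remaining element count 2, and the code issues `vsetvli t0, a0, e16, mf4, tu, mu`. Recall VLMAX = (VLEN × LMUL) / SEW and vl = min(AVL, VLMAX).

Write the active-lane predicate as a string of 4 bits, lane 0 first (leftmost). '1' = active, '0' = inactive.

predicate = 1100

VLMAX = VLEN×LMUL/SEW = 256×1/4/16 = 4
vl = min(AVL, VLMAX) = min(2, 4) = 2
bits (lane 0 leftmost): 1100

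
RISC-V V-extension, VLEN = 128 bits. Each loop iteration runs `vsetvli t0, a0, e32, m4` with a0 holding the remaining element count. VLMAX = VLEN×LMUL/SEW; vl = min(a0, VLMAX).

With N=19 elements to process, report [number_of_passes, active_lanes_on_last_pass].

VLMAX = VLEN×LMUL/SEW = 128×4/32 = 16
iterations = ceil(19/16) = 2; final-pass vl = 3

[iterations, last_vl] = [2, 3]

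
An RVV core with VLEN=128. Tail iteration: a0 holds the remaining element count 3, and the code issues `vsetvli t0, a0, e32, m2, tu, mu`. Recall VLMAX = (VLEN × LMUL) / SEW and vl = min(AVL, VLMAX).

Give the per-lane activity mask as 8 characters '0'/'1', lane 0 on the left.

lanes per group: 128·2/32 = 8
AVL=3 ≤ VLMAX=8, so vl = 3
bits (lane 0 leftmost): 11100000

predicate = 11100000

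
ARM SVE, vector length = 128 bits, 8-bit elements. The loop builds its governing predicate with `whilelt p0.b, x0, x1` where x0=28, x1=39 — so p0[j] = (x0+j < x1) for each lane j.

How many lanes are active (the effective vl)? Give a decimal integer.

vl = 11

lane count: 128 div 8 = 16
p0[j] = (28+j < 39); true for j=0..10 → 11 lanes set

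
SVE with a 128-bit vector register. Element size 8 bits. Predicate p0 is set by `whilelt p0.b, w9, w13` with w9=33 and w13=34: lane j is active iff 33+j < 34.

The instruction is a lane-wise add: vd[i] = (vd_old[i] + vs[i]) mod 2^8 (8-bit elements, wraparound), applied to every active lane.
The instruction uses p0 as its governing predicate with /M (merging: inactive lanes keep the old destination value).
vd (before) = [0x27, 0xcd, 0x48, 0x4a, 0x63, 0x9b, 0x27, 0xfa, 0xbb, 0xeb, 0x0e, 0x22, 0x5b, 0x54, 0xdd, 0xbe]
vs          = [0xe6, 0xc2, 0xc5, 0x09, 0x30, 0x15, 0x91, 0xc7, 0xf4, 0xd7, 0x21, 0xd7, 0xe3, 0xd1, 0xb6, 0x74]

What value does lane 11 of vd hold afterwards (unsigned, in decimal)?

lane count: 128 div 8 = 16
whilelt: lane j active iff 33+j < 34 → j < 1 → 1 active
  i=0: add(0x27,0xe6) → 13
  i=1: tail/keep → 205
  i=2: tail/keep → 72
  i=3: tail/keep → 74
  i=4: tail/keep → 99
  i=5: tail/keep → 155
  i=6: tail/keep → 39
  i=7: tail/keep → 250
  i=8: tail/keep → 187
  i=9: tail/keep → 235
  i=10: tail/keep → 14
  i=11: tail/keep → 34
  i=12: tail/keep → 91
  i=13: tail/keep → 84
  i=14: tail/keep → 221
  i=15: tail/keep → 190

vd[11] = 34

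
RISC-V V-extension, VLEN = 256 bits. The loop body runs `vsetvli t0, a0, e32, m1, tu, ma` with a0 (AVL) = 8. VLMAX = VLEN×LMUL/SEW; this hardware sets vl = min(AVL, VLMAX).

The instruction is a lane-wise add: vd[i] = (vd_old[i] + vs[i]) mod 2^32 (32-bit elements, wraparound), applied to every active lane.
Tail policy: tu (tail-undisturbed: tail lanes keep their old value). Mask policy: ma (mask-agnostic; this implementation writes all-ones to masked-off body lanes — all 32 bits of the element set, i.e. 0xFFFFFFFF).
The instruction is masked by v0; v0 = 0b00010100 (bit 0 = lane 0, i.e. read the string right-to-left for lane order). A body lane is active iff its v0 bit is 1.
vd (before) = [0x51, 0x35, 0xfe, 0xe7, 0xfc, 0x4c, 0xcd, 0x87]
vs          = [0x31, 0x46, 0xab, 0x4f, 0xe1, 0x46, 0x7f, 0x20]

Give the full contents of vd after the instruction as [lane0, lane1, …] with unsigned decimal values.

VLMAX = (256 × 1) / 32 = 8 lanes
vl ← min(8, 8) = 8
lane  0: mask-off/ones ⇒ 0xffffffff
lane  1: mask-off/ones ⇒ 0xffffffff
lane  2: add(0xfe,0xab) ⇒ 0x1a9
lane  3: mask-off/ones ⇒ 0xffffffff
lane  4: add(0xfc,0xe1) ⇒ 0x1dd
lane  5: mask-off/ones ⇒ 0xffffffff
lane  6: mask-off/ones ⇒ 0xffffffff
lane  7: mask-off/ones ⇒ 0xffffffff

vd = [4294967295, 4294967295, 425, 4294967295, 477, 4294967295, 4294967295, 4294967295]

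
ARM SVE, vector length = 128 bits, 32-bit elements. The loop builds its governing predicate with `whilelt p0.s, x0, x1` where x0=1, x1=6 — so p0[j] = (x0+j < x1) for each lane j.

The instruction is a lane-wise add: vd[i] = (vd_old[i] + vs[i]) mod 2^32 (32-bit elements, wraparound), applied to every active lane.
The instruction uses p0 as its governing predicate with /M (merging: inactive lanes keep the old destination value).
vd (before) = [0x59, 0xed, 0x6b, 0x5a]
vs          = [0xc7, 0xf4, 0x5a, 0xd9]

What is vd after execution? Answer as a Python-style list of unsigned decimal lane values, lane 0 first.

vd = [288, 481, 197, 307]

lane count: 128 div 32 = 4
whilelt: lane j active iff 1+j < 6 → j < 5 → 4 active
  i=0: add(0x59,0xc7) → 288
  i=1: add(0xed,0xf4) → 481
  i=2: add(0x6b,0x5a) → 197
  i=3: add(0x5a,0xd9) → 307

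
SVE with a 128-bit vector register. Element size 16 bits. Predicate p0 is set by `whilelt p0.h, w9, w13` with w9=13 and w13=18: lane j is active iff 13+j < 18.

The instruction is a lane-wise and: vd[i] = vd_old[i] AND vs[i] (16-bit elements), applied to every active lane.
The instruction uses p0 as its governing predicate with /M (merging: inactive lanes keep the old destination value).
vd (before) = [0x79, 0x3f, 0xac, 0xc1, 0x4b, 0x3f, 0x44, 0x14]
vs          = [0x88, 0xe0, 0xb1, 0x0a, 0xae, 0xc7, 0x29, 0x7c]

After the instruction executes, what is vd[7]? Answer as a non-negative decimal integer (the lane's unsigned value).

vd[7] = 20

lane count: 128 div 16 = 8
whilelt: lane j active iff 13+j < 18 → j < 5 → 5 active
  i=0: and(0x79,0x88) → 8
  i=1: and(0x3f,0xe0) → 32
  i=2: and(0xac,0xb1) → 160
  i=3: and(0xc1,0x0a) → 0
  i=4: and(0x4b,0xae) → 10
  i=5: tail/keep → 63
  i=6: tail/keep → 68
  i=7: tail/keep → 20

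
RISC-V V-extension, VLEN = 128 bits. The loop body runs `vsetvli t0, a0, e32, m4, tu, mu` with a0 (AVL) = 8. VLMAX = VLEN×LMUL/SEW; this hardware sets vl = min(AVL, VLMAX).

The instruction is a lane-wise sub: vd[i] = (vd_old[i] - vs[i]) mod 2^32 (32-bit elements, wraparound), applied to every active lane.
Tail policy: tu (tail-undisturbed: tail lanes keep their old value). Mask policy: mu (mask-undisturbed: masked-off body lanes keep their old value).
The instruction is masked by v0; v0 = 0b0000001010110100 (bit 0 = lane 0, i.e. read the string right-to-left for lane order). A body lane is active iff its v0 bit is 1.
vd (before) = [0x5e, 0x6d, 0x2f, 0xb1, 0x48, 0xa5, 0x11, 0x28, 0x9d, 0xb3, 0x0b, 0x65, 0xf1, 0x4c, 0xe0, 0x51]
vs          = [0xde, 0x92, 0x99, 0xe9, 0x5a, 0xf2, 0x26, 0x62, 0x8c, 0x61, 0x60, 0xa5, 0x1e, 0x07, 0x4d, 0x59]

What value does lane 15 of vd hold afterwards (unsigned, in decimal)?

lanes per group: 128·4/32 = 16
vl = min(AVL, VLMAX) = min(8, 16) = 8
  i=0: mask-off/keep → 94
  i=1: mask-off/keep → 109
  i=2: sub(0x2f,0x99) → 4294967190
  i=3: mask-off/keep → 177
  i=4: sub(0x48,0x5a) → 4294967278
  i=5: sub(0xa5,0xf2) → 4294967219
  i=6: mask-off/keep → 17
  i=7: sub(0x28,0x62) → 4294967238
  i=8: tail/keep → 157
  i=9: tail/keep → 179
  i=10: tail/keep → 11
  i=11: tail/keep → 101
  i=12: tail/keep → 241
  i=13: tail/keep → 76
  i=14: tail/keep → 224
  i=15: tail/keep → 81

vd[15] = 81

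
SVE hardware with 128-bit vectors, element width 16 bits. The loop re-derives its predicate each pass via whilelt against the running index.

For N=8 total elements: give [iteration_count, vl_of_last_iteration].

register lanes = 128/16 = 8
iterations = ceil(8/8) = 1; final-pass vl = 8

[iterations, last_vl] = [1, 8]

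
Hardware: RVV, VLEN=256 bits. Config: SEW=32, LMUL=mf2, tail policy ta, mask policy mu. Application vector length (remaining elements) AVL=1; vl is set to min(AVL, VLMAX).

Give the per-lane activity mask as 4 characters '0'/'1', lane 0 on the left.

VLMAX = VLEN×LMUL/SEW = 256×1/2/32 = 4
vl ← min(1, 4) = 1
bits (lane 0 leftmost): 1000

predicate = 1000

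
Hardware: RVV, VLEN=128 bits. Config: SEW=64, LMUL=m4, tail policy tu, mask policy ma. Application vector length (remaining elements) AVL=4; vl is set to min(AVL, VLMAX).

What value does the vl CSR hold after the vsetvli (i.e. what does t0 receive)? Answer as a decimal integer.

VLMAX = (128 × 4) / 64 = 8 lanes
vl = min(AVL, VLMAX) = min(4, 8) = 4

vl = 4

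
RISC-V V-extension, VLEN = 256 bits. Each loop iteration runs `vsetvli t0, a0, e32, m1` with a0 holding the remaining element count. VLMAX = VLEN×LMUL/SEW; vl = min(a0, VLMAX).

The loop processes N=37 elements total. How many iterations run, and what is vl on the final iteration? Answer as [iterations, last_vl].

[iterations, last_vl] = [5, 5]

lanes per group: 256·1/32 = 8
37 elements at 8/iter → 5 passes, remainder 5 on the last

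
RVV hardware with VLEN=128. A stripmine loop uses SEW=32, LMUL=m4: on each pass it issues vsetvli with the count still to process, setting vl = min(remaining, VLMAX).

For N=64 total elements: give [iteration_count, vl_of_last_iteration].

[iterations, last_vl] = [4, 16]

VLMAX = (128 × 4) / 32 = 16 lanes
N=64: ⌈64/16⌉ = 4 iters; last vl = 64 − 3×16 = 16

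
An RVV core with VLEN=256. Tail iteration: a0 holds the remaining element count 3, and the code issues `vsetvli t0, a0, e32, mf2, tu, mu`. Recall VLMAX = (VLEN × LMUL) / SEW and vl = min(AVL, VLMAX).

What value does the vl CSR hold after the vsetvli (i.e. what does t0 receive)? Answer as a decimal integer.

vl = 3

VLMAX = (256 × 1/2) / 32 = 4 lanes
vl = min(AVL, VLMAX) = min(3, 4) = 3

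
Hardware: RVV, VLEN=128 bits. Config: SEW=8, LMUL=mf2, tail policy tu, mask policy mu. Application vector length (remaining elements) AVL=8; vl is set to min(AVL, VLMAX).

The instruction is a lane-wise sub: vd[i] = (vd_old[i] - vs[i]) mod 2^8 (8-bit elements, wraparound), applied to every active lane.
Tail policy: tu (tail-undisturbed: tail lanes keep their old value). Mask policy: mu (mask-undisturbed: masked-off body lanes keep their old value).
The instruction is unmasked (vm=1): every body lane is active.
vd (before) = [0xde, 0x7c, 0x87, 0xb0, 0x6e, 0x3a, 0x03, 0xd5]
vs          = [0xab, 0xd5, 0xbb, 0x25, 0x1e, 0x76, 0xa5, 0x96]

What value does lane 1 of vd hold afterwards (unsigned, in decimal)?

vd[1] = 167

VLMAX = VLEN×LMUL/SEW = 128×1/2/8 = 8
vl ← min(8, 8) = 8
vd[0] sub(0xde,0xab) -> 0x33
vd[1] sub(0x7c,0xd5) -> 0xa7
vd[2] sub(0x87,0xbb) -> 0xcc
vd[3] sub(0xb0,0x25) -> 0x8b
vd[4] sub(0x6e,0x1e) -> 0x50
vd[5] sub(0x3a,0x76) -> 0xc4
vd[6] sub(0x03,0xa5) -> 0x5e
vd[7] sub(0xd5,0x96) -> 0x3f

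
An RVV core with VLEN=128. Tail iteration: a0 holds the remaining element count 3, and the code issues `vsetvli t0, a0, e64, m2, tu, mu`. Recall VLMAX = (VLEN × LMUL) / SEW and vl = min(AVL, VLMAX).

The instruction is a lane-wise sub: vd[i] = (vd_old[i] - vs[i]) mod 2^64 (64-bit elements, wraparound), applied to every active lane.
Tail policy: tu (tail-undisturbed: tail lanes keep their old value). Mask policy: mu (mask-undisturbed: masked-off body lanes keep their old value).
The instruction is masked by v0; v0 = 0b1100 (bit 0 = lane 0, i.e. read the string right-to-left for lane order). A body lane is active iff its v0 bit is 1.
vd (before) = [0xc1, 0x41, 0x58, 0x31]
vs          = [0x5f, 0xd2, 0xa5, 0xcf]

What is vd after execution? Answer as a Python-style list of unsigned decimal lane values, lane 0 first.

vd = [193, 65, 18446744073709551539, 49]

VLMAX = VLEN×LMUL/SEW = 128×2/64 = 4
vl = min(AVL, VLMAX) = min(3, 4) = 3
  i=0: mask-off/keep → 193
  i=1: mask-off/keep → 65
  i=2: sub(0x58,0xa5) → 18446744073709551539
  i=3: tail/keep → 49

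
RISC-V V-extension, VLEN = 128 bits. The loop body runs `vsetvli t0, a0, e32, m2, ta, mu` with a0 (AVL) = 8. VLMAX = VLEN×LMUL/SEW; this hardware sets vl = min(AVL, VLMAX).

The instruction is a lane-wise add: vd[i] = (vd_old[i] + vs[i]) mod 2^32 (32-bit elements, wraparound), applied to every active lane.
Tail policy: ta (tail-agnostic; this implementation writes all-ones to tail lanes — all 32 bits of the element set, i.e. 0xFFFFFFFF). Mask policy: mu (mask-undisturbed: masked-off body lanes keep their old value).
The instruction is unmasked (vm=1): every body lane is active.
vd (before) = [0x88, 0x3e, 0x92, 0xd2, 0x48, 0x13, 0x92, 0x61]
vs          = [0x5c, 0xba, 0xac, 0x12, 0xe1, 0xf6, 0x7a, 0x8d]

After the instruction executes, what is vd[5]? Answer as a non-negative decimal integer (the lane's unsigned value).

vd[5] = 265

VLMAX = (128 × 2) / 32 = 8 lanes
vl = min(AVL, VLMAX) = min(8, 8) = 8
vd[0] add(0x88,0x5c) -> 0xe4
vd[1] add(0x3e,0xba) -> 0xf8
vd[2] add(0x92,0xac) -> 0x13e
vd[3] add(0xd2,0x12) -> 0xe4
vd[4] add(0x48,0xe1) -> 0x129
vd[5] add(0x13,0xf6) -> 0x109
vd[6] add(0x92,0x7a) -> 0x10c
vd[7] add(0x61,0x8d) -> 0xee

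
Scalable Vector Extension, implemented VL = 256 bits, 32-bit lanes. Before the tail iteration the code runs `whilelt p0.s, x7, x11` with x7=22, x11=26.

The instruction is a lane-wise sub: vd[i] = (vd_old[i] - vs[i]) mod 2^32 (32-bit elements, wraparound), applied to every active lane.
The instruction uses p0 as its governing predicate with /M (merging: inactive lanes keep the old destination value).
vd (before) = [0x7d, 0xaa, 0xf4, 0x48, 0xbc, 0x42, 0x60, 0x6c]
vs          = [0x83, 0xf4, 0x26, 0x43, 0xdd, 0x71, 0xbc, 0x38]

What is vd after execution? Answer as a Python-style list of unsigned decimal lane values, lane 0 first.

vd = [4294967290, 4294967222, 206, 5, 188, 66, 96, 108]

lane count: 256 div 32 = 8
active while 22+j < 26, i.e. j ∈ [0,4) capped at 8 ⇒ 4
[0] sub(0x7d,0x83) = 0xfffffffa
[1] sub(0xaa,0xf4) = 0xffffffb6
[2] sub(0xf4,0x26) = 0xce
[3] sub(0x48,0x43) = 0x05
[4] tail/keep = 0xbc
[5] tail/keep = 0x42
[6] tail/keep = 0x60
[7] tail/keep = 0x6c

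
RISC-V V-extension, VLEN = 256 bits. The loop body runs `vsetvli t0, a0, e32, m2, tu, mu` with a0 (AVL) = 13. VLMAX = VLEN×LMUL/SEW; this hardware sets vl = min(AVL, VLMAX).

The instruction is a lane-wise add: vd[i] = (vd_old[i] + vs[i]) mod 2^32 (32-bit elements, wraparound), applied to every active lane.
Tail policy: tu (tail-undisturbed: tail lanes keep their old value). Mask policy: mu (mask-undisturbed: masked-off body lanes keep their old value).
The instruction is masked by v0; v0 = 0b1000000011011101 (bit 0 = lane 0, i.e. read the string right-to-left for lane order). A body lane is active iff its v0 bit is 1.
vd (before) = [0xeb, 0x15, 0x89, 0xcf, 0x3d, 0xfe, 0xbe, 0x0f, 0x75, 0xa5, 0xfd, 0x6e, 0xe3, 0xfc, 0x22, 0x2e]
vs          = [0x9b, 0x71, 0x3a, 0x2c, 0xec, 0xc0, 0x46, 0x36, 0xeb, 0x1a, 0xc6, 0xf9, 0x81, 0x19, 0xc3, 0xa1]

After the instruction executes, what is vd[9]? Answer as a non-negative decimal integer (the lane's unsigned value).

lanes per group: 256·2/32 = 16
AVL=13 ≤ VLMAX=16, so vl = 13
vd[0] add(0xeb,0x9b) -> 0x186
vd[1] mask-off/keep -> 0x15
vd[2] add(0x89,0x3a) -> 0xc3
vd[3] add(0xcf,0x2c) -> 0xfb
vd[4] add(0x3d,0xec) -> 0x129
vd[5] mask-off/keep -> 0xfe
vd[6] add(0xbe,0x46) -> 0x104
vd[7] add(0x0f,0x36) -> 0x45
vd[8] mask-off/keep -> 0x75
vd[9] mask-off/keep -> 0xa5
vd[10] mask-off/keep -> 0xfd
vd[11] mask-off/keep -> 0x6e
vd[12] mask-off/keep -> 0xe3
vd[13] tail/keep -> 0xfc
vd[14] tail/keep -> 0x22
vd[15] tail/keep -> 0x2e

vd[9] = 165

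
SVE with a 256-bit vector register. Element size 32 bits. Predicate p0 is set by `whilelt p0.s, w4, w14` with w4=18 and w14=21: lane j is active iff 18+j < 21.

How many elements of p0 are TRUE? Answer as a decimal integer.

vl = 3

256-bit reg / 32-bit elem → 8 lanes
p0[j] = (18+j < 21); true for j=0..2 → 3 lanes set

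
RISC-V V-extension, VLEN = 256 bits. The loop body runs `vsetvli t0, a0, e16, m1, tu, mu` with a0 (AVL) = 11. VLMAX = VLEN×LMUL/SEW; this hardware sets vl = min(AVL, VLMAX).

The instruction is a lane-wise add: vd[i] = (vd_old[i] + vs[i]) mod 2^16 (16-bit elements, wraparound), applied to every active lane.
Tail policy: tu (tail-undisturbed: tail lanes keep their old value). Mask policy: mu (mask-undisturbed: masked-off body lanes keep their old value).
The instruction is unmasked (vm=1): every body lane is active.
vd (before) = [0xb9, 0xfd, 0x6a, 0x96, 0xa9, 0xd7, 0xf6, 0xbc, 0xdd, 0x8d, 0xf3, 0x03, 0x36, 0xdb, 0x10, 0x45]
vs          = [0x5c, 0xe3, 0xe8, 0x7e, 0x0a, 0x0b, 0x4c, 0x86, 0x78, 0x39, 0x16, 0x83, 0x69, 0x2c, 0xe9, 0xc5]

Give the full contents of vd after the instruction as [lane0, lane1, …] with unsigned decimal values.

lanes per group: 256·1/16 = 16
AVL=11 ≤ VLMAX=16, so vl = 11
lane  0: add(0xb9,0x5c) ⇒ 0x115
lane  1: add(0xfd,0xe3) ⇒ 0x1e0
lane  2: add(0x6a,0xe8) ⇒ 0x152
lane  3: add(0x96,0x7e) ⇒ 0x114
lane  4: add(0xa9,0x0a) ⇒ 0xb3
lane  5: add(0xd7,0x0b) ⇒ 0xe2
lane  6: add(0xf6,0x4c) ⇒ 0x142
lane  7: add(0xbc,0x86) ⇒ 0x142
lane  8: add(0xdd,0x78) ⇒ 0x155
lane  9: add(0x8d,0x39) ⇒ 0xc6
lane 10: add(0xf3,0x16) ⇒ 0x109
lane 11: tail/keep ⇒ 0x03
lane 12: tail/keep ⇒ 0x36
lane 13: tail/keep ⇒ 0xdb
lane 14: tail/keep ⇒ 0x10
lane 15: tail/keep ⇒ 0x45

vd = [277, 480, 338, 276, 179, 226, 322, 322, 341, 198, 265, 3, 54, 219, 16, 69]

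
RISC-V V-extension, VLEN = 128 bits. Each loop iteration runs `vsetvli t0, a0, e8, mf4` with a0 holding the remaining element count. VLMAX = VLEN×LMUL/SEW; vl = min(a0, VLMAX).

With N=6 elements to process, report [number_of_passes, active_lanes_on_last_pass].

lanes per group: 128·1/4/8 = 4
N=6: ⌈6/4⌉ = 2 iters; last vl = 6 − 1×4 = 2

[iterations, last_vl] = [2, 2]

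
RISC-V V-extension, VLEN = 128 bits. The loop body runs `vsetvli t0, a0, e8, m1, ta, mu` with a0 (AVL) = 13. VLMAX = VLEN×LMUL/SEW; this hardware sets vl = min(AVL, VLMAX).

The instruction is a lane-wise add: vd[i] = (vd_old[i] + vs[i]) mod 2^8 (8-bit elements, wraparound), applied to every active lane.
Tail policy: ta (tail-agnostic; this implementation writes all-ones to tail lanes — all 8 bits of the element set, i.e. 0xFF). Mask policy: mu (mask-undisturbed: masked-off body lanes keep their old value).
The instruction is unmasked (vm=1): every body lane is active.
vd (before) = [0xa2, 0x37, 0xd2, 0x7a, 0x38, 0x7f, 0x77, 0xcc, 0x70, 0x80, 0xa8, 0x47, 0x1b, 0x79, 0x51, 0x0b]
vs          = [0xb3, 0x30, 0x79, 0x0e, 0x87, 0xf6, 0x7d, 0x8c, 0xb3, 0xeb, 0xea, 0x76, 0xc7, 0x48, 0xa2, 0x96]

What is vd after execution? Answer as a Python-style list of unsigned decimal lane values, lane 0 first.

vd = [85, 103, 75, 136, 191, 117, 244, 88, 35, 107, 146, 189, 226, 255, 255, 255]

lanes per group: 128·1/8 = 16
vl ← min(13, 16) = 13
lane  0: add(0xa2,0xb3) ⇒ 0x55
lane  1: add(0x37,0x30) ⇒ 0x67
lane  2: add(0xd2,0x79) ⇒ 0x4b
lane  3: add(0x7a,0x0e) ⇒ 0x88
lane  4: add(0x38,0x87) ⇒ 0xbf
lane  5: add(0x7f,0xf6) ⇒ 0x75
lane  6: add(0x77,0x7d) ⇒ 0xf4
lane  7: add(0xcc,0x8c) ⇒ 0x58
lane  8: add(0x70,0xb3) ⇒ 0x23
lane  9: add(0x80,0xeb) ⇒ 0x6b
lane 10: add(0xa8,0xea) ⇒ 0x92
lane 11: add(0x47,0x76) ⇒ 0xbd
lane 12: add(0x1b,0xc7) ⇒ 0xe2
lane 13: tail/ones ⇒ 0xff
lane 14: tail/ones ⇒ 0xff
lane 15: tail/ones ⇒ 0xff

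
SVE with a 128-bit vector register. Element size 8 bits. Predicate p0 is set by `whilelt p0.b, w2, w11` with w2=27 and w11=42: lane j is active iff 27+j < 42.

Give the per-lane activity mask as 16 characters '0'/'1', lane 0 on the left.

lane count: 128 div 8 = 16
whilelt: lane j active iff 27+j < 42 → j < 15 → 15 active
bits (lane 0 leftmost): 1111111111111110

predicate = 1111111111111110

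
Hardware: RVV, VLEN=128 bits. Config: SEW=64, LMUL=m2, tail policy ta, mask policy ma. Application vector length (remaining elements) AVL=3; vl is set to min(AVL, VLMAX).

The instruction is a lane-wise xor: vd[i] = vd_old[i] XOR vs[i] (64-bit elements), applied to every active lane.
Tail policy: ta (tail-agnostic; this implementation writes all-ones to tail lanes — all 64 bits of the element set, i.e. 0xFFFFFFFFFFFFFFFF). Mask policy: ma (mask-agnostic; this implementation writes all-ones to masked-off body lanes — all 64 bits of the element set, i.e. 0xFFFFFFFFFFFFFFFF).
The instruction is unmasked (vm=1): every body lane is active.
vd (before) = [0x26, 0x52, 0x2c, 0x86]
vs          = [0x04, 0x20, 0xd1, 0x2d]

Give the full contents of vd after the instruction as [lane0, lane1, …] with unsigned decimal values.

lanes per group: 128·2/64 = 4
AVL=3 ≤ VLMAX=4, so vl = 3
  i=0: xor(0x26,0x04) → 34
  i=1: xor(0x52,0x20) → 114
  i=2: xor(0x2c,0xd1) → 253
  i=3: tail/ones → 18446744073709551615

vd = [34, 114, 253, 18446744073709551615]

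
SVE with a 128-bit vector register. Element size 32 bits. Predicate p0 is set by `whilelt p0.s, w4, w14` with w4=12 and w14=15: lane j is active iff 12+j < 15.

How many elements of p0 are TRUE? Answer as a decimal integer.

vl = 3

register lanes = 128/32 = 4
active while 12+j < 15, i.e. j ∈ [0,3) capped at 4 ⇒ 3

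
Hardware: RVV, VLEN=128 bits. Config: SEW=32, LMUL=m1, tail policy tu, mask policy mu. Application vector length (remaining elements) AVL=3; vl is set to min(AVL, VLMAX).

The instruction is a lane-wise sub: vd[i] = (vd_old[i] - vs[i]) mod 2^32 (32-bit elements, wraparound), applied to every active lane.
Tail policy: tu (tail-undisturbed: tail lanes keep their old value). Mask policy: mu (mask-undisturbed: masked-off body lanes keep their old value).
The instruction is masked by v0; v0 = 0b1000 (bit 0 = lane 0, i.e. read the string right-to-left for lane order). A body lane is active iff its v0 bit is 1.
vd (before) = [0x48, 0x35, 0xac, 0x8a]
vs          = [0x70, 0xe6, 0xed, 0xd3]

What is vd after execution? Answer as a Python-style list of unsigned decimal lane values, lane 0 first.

VLMAX = VLEN×LMUL/SEW = 128×1/32 = 4
vl ← min(3, 4) = 3
  i=0: mask-off/keep → 72
  i=1: mask-off/keep → 53
  i=2: mask-off/keep → 172
  i=3: tail/keep → 138

vd = [72, 53, 172, 138]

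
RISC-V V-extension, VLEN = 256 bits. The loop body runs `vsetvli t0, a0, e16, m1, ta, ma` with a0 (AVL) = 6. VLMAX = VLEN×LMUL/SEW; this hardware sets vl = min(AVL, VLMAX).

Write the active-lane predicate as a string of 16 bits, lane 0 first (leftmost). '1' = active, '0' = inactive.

VLMAX = VLEN×LMUL/SEW = 256×1/16 = 16
vl = min(AVL, VLMAX) = min(6, 16) = 6
bits (lane 0 leftmost): 1111110000000000

predicate = 1111110000000000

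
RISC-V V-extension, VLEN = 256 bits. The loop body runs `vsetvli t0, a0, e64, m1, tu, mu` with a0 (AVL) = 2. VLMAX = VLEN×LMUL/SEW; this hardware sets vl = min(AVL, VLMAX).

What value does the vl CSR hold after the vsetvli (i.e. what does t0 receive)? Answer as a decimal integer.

VLMAX = VLEN×LMUL/SEW = 256×1/64 = 4
vl = min(AVL, VLMAX) = min(2, 4) = 2

vl = 2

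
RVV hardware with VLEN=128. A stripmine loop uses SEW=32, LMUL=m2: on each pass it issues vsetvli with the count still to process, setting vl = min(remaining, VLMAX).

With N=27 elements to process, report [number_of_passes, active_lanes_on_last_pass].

[iterations, last_vl] = [4, 3]

VLMAX = VLEN×LMUL/SEW = 128×2/32 = 8
iterations = ceil(27/8) = 4; final-pass vl = 3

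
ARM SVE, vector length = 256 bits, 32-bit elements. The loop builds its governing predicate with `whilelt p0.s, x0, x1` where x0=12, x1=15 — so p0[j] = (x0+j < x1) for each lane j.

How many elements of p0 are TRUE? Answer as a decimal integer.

vl = 3

register lanes = 256/32 = 8
whilelt: lane j active iff 12+j < 15 → j < 3 → 3 active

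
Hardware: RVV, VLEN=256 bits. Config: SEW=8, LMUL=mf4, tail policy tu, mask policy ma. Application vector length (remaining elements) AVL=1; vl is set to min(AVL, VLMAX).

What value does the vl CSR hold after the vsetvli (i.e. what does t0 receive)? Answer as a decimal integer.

vl = 1

VLMAX = VLEN×LMUL/SEW = 256×1/4/8 = 8
vl ← min(1, 8) = 1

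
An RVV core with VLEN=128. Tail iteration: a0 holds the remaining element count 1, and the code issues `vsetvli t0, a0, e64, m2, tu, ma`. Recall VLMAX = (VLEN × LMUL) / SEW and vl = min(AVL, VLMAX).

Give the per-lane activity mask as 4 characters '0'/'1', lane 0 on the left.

lanes per group: 128·2/64 = 4
vl ← min(1, 4) = 1
bits (lane 0 leftmost): 1000

predicate = 1000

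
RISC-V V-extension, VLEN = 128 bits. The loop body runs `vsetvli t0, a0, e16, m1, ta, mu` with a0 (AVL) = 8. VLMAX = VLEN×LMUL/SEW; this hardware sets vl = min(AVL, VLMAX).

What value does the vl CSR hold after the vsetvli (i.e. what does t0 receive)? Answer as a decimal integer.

VLMAX = VLEN×LMUL/SEW = 128×1/16 = 8
vl = min(AVL, VLMAX) = min(8, 8) = 8

vl = 8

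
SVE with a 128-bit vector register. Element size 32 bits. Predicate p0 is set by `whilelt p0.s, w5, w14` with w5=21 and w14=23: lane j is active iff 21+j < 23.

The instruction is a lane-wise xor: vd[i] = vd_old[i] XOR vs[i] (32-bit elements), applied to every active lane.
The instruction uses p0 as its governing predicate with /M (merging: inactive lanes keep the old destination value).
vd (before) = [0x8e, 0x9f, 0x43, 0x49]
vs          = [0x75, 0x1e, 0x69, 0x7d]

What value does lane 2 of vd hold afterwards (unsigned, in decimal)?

128-bit reg / 32-bit elem → 4 lanes
p0[j] = (21+j < 23); true for j=0..1 → 2 lanes set
[0] xor(0x8e,0x75) = 0xfb
[1] xor(0x9f,0x1e) = 0x81
[2] tail/keep = 0x43
[3] tail/keep = 0x49

vd[2] = 67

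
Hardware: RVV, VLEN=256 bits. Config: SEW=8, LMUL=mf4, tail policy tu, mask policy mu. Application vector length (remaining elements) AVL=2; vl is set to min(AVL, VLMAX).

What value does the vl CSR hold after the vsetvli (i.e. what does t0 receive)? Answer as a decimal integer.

VLMAX = VLEN×LMUL/SEW = 256×1/4/8 = 8
AVL=2 ≤ VLMAX=8, so vl = 2

vl = 2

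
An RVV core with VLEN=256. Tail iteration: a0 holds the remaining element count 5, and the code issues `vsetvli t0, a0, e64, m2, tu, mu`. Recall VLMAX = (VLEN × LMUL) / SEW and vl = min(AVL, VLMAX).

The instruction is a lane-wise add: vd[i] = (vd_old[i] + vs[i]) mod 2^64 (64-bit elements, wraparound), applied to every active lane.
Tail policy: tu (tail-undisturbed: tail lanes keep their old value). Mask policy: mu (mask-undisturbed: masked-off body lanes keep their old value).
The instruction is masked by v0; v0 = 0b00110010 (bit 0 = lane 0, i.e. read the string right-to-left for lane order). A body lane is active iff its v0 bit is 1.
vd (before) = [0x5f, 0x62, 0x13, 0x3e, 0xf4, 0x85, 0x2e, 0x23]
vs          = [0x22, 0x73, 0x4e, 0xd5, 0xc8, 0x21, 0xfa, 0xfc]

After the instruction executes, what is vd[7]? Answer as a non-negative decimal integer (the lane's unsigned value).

vd[7] = 35

lanes per group: 256·2/64 = 8
vl = min(AVL, VLMAX) = min(5, 8) = 5
lane  0: mask-off/keep ⇒ 0x5f
lane  1: add(0x62,0x73) ⇒ 0xd5
lane  2: mask-off/keep ⇒ 0x13
lane  3: mask-off/keep ⇒ 0x3e
lane  4: add(0xf4,0xc8) ⇒ 0x1bc
lane  5: tail/keep ⇒ 0x85
lane  6: tail/keep ⇒ 0x2e
lane  7: tail/keep ⇒ 0x23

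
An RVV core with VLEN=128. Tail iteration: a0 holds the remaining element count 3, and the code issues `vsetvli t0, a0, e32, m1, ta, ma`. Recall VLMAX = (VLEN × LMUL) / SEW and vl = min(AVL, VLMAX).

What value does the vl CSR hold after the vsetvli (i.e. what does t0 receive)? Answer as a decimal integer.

lanes per group: 128·1/32 = 4
AVL=3 ≤ VLMAX=4, so vl = 3

vl = 3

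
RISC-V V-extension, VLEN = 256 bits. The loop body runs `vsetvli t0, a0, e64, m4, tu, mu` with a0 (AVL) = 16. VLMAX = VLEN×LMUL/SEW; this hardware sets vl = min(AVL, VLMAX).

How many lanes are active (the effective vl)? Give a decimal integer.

vl = 16

VLMAX = (256 × 4) / 64 = 16 lanes
AVL=16 ≤ VLMAX=16, so vl = 16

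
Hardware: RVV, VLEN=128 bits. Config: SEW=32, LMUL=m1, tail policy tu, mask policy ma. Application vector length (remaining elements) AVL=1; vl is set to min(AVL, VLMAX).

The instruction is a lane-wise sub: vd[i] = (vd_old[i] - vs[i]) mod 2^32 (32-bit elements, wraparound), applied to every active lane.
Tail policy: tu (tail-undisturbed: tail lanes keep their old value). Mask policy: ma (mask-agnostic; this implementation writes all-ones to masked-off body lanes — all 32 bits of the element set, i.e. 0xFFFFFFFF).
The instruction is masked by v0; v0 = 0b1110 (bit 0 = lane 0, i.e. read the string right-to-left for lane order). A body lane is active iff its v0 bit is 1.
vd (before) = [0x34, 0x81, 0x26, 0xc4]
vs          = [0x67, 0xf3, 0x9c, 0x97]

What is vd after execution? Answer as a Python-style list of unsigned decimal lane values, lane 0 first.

lanes per group: 128·1/32 = 4
vl ← min(1, 4) = 1
  i=0: mask-off/ones → 4294967295
  i=1: tail/keep → 129
  i=2: tail/keep → 38
  i=3: tail/keep → 196

vd = [4294967295, 129, 38, 196]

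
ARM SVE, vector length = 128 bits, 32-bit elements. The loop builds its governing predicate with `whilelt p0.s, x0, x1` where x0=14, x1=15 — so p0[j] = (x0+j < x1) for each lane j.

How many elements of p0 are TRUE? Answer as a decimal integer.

vl = 1

lane count: 128 div 32 = 4
active while 14+j < 15, i.e. j ∈ [0,1) capped at 4 ⇒ 1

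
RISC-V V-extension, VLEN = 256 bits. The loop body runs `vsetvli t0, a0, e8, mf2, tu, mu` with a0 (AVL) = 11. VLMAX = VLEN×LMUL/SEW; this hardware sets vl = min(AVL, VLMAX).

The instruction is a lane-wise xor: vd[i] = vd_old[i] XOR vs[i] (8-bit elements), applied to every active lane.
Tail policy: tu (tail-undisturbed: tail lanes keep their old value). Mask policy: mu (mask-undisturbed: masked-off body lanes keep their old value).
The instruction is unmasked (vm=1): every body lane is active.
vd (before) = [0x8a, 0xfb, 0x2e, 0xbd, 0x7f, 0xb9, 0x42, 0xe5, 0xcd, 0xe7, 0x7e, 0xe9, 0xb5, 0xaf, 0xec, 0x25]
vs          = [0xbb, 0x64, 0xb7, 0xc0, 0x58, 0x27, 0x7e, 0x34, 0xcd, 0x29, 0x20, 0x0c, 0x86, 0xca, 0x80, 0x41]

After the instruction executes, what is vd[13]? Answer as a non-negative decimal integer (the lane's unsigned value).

lanes per group: 256·1/2/8 = 16
vl ← min(11, 16) = 11
lane  0: xor(0x8a,0xbb) ⇒ 0x31
lane  1: xor(0xfb,0x64) ⇒ 0x9f
lane  2: xor(0x2e,0xb7) ⇒ 0x99
lane  3: xor(0xbd,0xc0) ⇒ 0x7d
lane  4: xor(0x7f,0x58) ⇒ 0x27
lane  5: xor(0xb9,0x27) ⇒ 0x9e
lane  6: xor(0x42,0x7e) ⇒ 0x3c
lane  7: xor(0xe5,0x34) ⇒ 0xd1
lane  8: xor(0xcd,0xcd) ⇒ 0x00
lane  9: xor(0xe7,0x29) ⇒ 0xce
lane 10: xor(0x7e,0x20) ⇒ 0x5e
lane 11: tail/keep ⇒ 0xe9
lane 12: tail/keep ⇒ 0xb5
lane 13: tail/keep ⇒ 0xaf
lane 14: tail/keep ⇒ 0xec
lane 15: tail/keep ⇒ 0x25

vd[13] = 175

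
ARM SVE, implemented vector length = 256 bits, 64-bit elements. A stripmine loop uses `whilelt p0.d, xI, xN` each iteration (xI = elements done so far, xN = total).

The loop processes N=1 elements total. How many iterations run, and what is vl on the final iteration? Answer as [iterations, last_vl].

lane count: 256 div 64 = 4
1 elements at 4/iter → 1 passes, remainder 1 on the last

[iterations, last_vl] = [1, 1]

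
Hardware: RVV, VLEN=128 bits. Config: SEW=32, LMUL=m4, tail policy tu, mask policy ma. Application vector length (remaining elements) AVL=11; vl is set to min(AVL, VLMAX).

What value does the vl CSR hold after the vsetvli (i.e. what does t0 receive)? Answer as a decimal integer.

vl = 11

lanes per group: 128·4/32 = 16
AVL=11 ≤ VLMAX=16, so vl = 11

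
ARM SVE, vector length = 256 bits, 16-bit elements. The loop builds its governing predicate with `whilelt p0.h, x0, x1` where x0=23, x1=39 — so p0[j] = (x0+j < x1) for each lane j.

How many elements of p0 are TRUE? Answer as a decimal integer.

vl = 16

lane count: 256 div 16 = 16
p0[j] = (23+j < 39); true for j=0..15 → 16 lanes set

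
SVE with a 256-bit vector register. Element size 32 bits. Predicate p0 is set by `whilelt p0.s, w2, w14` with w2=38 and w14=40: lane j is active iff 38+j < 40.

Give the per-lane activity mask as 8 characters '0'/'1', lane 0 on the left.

lane count: 256 div 32 = 8
p0[j] = (38+j < 40); true for j=0..1 → 2 lanes set
bits (lane 0 leftmost): 11000000

predicate = 11000000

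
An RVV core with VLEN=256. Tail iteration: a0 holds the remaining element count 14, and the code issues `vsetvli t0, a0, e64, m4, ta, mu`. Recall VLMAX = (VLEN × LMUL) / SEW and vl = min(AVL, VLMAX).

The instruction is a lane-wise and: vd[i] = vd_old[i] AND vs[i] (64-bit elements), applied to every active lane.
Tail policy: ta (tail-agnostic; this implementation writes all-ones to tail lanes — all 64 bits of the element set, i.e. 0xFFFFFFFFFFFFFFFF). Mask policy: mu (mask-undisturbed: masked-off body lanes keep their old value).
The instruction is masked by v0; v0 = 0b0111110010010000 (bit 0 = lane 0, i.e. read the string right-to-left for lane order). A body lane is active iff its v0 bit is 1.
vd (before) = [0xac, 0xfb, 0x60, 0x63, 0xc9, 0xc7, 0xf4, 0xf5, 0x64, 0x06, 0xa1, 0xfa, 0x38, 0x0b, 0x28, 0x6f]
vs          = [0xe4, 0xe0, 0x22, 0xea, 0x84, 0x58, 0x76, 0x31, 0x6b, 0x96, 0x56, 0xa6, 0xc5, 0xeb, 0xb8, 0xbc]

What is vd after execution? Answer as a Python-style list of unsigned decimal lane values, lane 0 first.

vd = [172, 251, 96, 99, 128, 199, 244, 49, 100, 6, 0, 162, 0, 11, 18446744073709551615, 18446744073709551615]

VLMAX = (256 × 4) / 64 = 16 lanes
vl ← min(14, 16) = 14
  i=0: mask-off/keep → 172
  i=1: mask-off/keep → 251
  i=2: mask-off/keep → 96
  i=3: mask-off/keep → 99
  i=4: and(0xc9,0x84) → 128
  i=5: mask-off/keep → 199
  i=6: mask-off/keep → 244
  i=7: and(0xf5,0x31) → 49
  i=8: mask-off/keep → 100
  i=9: mask-off/keep → 6
  i=10: and(0xa1,0x56) → 0
  i=11: and(0xfa,0xa6) → 162
  i=12: and(0x38,0xc5) → 0
  i=13: and(0x0b,0xeb) → 11
  i=14: tail/ones → 18446744073709551615
  i=15: tail/ones → 18446744073709551615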